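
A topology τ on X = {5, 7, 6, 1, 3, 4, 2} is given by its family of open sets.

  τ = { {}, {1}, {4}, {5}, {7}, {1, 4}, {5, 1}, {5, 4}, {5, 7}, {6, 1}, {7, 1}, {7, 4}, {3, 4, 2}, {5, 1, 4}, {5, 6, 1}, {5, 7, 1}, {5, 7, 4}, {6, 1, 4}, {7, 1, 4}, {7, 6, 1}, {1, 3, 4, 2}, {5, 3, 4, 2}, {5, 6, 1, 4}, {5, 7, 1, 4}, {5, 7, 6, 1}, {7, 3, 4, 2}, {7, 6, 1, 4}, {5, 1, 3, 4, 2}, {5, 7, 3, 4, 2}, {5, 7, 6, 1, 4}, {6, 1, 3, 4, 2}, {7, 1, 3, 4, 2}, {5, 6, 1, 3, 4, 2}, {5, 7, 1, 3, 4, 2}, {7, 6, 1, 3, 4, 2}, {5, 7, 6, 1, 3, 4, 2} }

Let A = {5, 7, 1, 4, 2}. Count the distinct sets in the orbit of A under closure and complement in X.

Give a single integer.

6

X∖A={6, 3}, int(X∖A)={}, hence cl(A)={5, 7, 6, 1, 3, 4, 2}
Orbit (k=closure, c=complement):
  1. A     = {5, 7, 1, 4, 2}
  2. kA    = {5, 7, 6, 1, 3, 4, 2}
  3. cA    = {6, 3}
  4. ckA   = {}
  5. kcA   = {6, 3, 2}
  6. ckcA  = {5, 7, 1, 4}
(closed under both — stop)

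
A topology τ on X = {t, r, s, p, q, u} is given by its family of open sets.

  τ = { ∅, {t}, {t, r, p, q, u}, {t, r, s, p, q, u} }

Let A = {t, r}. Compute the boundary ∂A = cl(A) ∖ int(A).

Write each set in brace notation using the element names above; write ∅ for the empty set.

{r, s, p, q, u}

open subsets of A: ∅, {t}; so int(A) = {t}
closure: X∖int(X∖A) = X∖∅ = {t, r, s, p, q, u}
∂A = {t, r, s, p, q, u} minus {t} = {r, s, p, q, u}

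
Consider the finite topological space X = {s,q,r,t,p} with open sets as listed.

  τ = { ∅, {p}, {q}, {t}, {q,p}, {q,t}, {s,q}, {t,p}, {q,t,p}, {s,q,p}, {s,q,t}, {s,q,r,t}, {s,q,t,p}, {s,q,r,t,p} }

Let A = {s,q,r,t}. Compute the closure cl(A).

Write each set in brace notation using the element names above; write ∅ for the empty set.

complement {p}; its interior {p}; cl(A) = X∖{p} = {s,q,r,t}

{s,q,r,t}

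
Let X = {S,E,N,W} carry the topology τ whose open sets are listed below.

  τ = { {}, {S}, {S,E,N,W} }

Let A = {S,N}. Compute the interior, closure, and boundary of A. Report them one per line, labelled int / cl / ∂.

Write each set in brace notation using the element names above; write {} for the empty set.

interior: largest open inside A is {S} (from {}, {S})
cl via duality: int({E,W}) = {}, so X∖{} = {S,E,N,W}
cl∖int = {E,N,W}

int(A) = {S}
cl(A)  = {S,E,N,W}
∂A     = {E,N,W}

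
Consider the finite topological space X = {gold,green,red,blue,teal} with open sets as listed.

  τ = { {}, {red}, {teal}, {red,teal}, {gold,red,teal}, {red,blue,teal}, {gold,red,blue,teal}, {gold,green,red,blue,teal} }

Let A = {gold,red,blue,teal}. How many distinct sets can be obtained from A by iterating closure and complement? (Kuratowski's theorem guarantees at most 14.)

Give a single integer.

4

closure: X∖int(X∖A) = X∖{} = {gold,green,red,blue,teal}
Let k=closure and c=complement:
  1. A     = {gold,red,blue,teal}
  2. kA    = {gold,green,red,blue,teal}
  3. cA    = {green}
  4. ckA   = {}
— saturated at 4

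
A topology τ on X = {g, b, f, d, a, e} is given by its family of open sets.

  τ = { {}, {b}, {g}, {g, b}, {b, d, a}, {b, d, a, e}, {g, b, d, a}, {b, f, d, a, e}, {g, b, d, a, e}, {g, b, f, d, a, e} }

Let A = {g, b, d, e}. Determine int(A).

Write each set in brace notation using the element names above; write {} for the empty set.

open subsets of A: {}, {b}, {g}, {g, b}; so int(A) = {g, b}

{g, b}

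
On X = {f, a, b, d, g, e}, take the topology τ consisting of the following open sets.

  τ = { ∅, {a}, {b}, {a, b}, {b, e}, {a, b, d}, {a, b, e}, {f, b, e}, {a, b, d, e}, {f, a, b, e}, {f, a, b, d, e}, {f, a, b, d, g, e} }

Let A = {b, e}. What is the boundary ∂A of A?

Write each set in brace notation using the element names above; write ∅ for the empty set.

{f, d, g}

open subsets of A: ∅, {b}, {b, e}; so int(A) = {b, e}
closure: X∖int(X∖A) = X∖{a} = {f, b, d, g, e}
∂A = {f, b, d, g, e} minus {b, e} = {f, d, g}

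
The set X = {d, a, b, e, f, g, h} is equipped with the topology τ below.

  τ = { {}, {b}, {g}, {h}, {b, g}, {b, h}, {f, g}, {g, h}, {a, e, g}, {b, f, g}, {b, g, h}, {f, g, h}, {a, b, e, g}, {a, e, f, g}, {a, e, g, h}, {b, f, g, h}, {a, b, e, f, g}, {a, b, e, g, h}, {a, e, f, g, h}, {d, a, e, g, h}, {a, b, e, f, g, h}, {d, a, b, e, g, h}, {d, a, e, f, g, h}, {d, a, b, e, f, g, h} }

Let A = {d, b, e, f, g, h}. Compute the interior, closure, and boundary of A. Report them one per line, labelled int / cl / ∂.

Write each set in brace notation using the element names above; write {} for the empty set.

int(A) = {b, f, g, h}
cl(A)  = {d, a, b, e, f, g, h}
∂A     = {d, a, e}

open subsets of A: {}, {b}, {h}, {g}, {g, h}, {b, g}, {f, g}, {b, h}, {b, g, h}, {f, g, h}, {b, f, g}, {b, f, g, h}; so int(A) = {b, f, g, h}
closure: X∖int(X∖A) = X∖{} = {d, a, b, e, f, g, h}
∂A = {d, a, b, e, f, g, h} minus {b, f, g, h} = {d, a, e}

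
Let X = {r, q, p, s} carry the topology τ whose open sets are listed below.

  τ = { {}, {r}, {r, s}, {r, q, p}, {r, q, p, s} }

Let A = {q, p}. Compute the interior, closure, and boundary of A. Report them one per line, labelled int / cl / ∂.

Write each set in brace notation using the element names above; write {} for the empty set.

int(A) = {}
cl(A)  = {q, p}
∂A     = {q, p}

interior: largest open inside A is {} (from {})
cl via duality: int({r, s}) = {r, s}, so X∖{r, s} = {q, p}
cl∖int = {q, p}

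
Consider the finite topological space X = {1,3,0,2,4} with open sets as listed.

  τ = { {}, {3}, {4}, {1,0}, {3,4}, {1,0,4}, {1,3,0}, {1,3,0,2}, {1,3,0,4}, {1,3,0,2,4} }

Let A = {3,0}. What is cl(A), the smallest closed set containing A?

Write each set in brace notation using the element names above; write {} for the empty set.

{1,3,0,2}

X∖A={1,2,4}, int(X∖A)={4}, hence cl(A)={1,3,0,2}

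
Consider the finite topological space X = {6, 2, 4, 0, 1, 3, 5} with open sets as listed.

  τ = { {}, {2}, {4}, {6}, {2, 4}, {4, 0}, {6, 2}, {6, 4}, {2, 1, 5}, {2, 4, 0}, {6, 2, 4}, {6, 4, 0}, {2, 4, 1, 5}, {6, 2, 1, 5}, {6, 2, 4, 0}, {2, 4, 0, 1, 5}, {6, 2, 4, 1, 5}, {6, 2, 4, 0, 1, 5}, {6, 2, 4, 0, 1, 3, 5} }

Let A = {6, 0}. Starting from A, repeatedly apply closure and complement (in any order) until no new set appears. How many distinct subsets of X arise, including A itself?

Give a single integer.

X∖A={2, 4, 1, 3, 5}, int(X∖A)={2, 4, 1, 5}, hence cl(A)={6, 0, 3}
Orbit (k=closure, c=complement):
  1. A     = {6, 0}
  2. kA    = {6, 0, 3}
  3. cA    = {2, 4, 1, 3, 5}
  4. ckA   = {2, 4, 1, 5}
  5. kcA   = {2, 4, 0, 1, 3, 5}
  6. ckcA  = {6}
  7. kckcA = {6, 3}
  8. ckckcA = {2, 4, 0, 1, 5}
(closed under both — stop)

8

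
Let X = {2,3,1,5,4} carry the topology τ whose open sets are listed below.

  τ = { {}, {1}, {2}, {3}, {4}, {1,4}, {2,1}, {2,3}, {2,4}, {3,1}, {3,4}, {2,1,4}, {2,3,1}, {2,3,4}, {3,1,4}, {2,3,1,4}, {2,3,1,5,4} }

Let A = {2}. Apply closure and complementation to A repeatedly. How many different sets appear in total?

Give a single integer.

4

cl via duality: int({3,1,5,4}) = {3,1,4}, so X∖{3,1,4} = {2,5}
Write k for closure, c for complement:
  1. A     = {2}
  2. kA    = {2,5}
  3. cA    = {3,1,5,4}
  4. ckA   = {3,1,4}
applying k or c yields no new set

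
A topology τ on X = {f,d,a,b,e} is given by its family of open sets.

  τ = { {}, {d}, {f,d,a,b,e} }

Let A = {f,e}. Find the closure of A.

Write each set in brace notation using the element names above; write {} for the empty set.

X∖A={d,a,b}, int(X∖A)={d}, hence cl(A)={f,a,b,e}

{f,a,b,e}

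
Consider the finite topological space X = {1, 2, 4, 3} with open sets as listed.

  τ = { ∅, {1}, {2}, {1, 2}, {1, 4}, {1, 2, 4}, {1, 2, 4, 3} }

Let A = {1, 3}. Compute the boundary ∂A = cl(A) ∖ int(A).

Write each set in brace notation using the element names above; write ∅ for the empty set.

U open, U⊆A: ∅, {1}. int(A) = ⋃ = {1}
X∖A={2, 4}, int(X∖A)={2}, hence cl(A)={1, 4, 3}
∂A: remove int from cl → {4, 3}

{4, 3}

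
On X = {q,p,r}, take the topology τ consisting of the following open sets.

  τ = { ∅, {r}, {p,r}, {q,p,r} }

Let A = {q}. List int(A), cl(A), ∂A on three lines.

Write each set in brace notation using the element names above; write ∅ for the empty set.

int(A) = ∅
cl(A)  = {q}
∂A     = {q}

opens ⊆ A: ∅; union → int = ∅
complement {p,r}; its interior {p,r}; cl(A) = X∖{p,r} = {q}
boundary = {q} ∖ ∅ = {q}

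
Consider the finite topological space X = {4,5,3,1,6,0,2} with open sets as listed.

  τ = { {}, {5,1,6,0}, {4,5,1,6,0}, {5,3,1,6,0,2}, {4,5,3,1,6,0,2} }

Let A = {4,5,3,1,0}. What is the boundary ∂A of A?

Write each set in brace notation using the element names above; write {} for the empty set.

{4,5,3,1,6,0,2}

interior: largest open inside A is {} (from {})
cl via duality: int({6,2}) = {}, so X∖{} = {4,5,3,1,6,0,2}
cl∖int = {4,5,3,1,6,0,2}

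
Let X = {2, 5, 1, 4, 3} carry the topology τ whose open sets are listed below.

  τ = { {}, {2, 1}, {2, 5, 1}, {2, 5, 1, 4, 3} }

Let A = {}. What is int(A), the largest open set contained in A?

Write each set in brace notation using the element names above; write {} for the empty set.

{}

U open, U⊆A: {}. int(A) = ⋃ = {}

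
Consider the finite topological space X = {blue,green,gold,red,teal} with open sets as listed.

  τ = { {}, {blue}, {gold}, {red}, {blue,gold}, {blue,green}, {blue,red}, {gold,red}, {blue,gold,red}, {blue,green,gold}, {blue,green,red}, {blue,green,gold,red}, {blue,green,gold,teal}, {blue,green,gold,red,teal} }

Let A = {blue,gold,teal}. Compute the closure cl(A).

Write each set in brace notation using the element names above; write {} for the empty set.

{blue,green,gold,teal}

complement {green,red}; its interior {red}; cl(A) = X∖{red} = {blue,green,gold,teal}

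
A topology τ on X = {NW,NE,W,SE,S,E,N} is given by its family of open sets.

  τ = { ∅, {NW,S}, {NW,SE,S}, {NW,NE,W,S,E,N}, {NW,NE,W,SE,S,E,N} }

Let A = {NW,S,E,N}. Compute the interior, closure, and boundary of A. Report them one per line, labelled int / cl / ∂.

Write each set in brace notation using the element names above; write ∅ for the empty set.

interior: largest open inside A is {NW,S} (from ∅, {NW,S})
cl via duality: int({NE,W,SE}) = ∅, so X∖∅ = {NW,NE,W,SE,S,E,N}
cl∖int = {NE,W,SE,E,N}

int(A) = {NW,S}
cl(A)  = {NW,NE,W,SE,S,E,N}
∂A     = {NE,W,SE,E,N}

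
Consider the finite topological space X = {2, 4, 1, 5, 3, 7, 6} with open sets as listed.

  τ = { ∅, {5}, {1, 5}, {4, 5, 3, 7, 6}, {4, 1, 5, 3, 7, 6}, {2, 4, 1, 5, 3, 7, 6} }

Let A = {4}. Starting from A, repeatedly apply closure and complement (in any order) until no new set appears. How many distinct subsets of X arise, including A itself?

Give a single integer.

X∖A={2, 1, 5, 3, 7, 6}, int(X∖A)={1, 5}, hence cl(A)={2, 4, 3, 7, 6}
Orbit (k=closure, c=complement):
  1. A     = {4}
  2. kA    = {2, 4, 3, 7, 6}
  3. cA    = {2, 1, 5, 3, 7, 6}
  4. ckA   = {1, 5}
  5. kcA   = {2, 4, 1, 5, 3, 7, 6}
  6. ckcA  = ∅
(closed under both — stop)

6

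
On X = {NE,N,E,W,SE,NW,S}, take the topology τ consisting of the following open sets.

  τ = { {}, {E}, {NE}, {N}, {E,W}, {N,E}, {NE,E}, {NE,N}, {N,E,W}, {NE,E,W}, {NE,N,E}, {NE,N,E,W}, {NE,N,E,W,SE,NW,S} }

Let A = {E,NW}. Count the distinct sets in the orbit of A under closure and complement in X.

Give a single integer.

8

complement {NE,N,W,SE,S}; its interior {NE,N}; cl(A) = X∖{NE,N} = {E,W,SE,NW,S}
With k = closure, c = complement:
  1. A     = {E,NW}
  2. kA    = {E,W,SE,NW,S}
  3. cA    = {NE,N,W,SE,S}
  4. ckA   = {NE,N}
  5. kcA   = {NE,N,W,SE,NW,S}
  6. kckA  = {NE,N,SE,NW,S}
  7. ckcA  = {E}
  8. ckckA = {E,W}
k, c of each give nothing new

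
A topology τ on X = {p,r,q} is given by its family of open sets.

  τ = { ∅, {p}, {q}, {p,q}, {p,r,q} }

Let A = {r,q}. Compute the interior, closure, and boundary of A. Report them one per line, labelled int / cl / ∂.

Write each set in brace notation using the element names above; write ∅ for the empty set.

int(A) = {q}
cl(A)  = {r,q}
∂A     = {r}

interior: largest open inside A is {q} (from ∅, {q})
cl via duality: int({p}) = {p}, so X∖{p} = {r,q}
cl∖int = {r}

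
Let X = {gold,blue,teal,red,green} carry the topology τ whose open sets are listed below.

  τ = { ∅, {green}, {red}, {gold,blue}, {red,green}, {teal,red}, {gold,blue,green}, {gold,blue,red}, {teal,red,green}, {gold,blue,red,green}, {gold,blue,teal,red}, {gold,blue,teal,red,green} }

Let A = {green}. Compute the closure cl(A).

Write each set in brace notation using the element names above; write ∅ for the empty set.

closure: X∖int(X∖A) = X∖{gold,blue,teal,red} = {green}

{green}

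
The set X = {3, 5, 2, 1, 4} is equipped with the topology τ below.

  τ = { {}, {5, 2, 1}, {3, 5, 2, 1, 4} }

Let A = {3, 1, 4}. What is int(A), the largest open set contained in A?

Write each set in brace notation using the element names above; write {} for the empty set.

opens ⊆ A: {}; union → int = {}

{}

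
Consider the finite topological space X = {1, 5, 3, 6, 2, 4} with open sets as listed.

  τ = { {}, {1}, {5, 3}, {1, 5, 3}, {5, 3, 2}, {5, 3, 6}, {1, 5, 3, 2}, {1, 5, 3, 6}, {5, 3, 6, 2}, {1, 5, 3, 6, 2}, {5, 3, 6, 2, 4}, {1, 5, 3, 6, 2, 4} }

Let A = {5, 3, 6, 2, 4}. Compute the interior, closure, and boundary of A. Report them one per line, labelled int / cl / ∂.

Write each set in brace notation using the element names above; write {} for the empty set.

int(A) = {5, 3, 6, 2, 4}
cl(A)  = {5, 3, 6, 2, 4}
∂A     = {}

open subsets of A: {}, {5, 3}, {5, 3, 2}, {5, 3, 6}, {5, 3, 6, 2}, {5, 3, 6, 2, 4}; so int(A) = {5, 3, 6, 2, 4}
closure: X∖int(X∖A) = X∖{1} = {5, 3, 6, 2, 4}
∂A = {5, 3, 6, 2, 4} minus {5, 3, 6, 2, 4} = {}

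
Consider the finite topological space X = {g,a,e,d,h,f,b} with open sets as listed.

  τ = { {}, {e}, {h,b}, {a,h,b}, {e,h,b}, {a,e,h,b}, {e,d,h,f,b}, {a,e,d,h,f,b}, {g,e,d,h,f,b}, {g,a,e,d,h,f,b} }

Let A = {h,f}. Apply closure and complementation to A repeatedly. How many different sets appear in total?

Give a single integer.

cl via duality: int({g,a,e,d,b}) = {e}, so X∖{e} = {g,a,d,h,f,b}
Write k for closure, c for complement:
  1. A     = {h,f}
  2. kA    = {g,a,d,h,f,b}
  3. cA    = {g,a,e,d,b}
  4. ckA   = {e}
  5. kcA   = {g,a,e,d,h,f,b}
  6. kckA  = {g,e,d,f}
  7. ckcA  = {}
  8. ckckA = {a,h,b}
applying k or c yields no new set

8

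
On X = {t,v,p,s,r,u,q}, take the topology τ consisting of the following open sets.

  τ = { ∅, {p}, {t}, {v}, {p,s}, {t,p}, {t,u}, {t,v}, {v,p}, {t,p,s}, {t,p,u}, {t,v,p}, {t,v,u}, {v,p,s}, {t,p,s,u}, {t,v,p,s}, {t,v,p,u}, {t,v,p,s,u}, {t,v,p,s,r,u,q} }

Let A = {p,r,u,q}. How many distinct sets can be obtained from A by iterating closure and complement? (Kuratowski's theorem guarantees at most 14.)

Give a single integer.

10

X∖A={t,v,s}, int(X∖A)={t,v}, hence cl(A)={p,s,r,u,q}
Orbit (k=closure, c=complement):
  1. A     = {p,r,u,q}
  2. kA    = {p,s,r,u,q}
  3. cA    = {t,v,s}
  4. ckA   = {t,v}
  5. kcA   = {t,v,s,r,u,q}
  6. kckA  = {t,v,r,u,q}
  7. ckcA  = {p}
  8. ckckA = {p,s}
  9. kckcA = {p,s,r,q}
  10. ckckcA = {t,v,u}
(closed under both — stop)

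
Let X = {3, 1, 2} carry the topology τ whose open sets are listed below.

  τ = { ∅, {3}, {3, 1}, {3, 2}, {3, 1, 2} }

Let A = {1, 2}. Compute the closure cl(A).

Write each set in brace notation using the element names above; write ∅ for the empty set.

{1, 2}

cl via duality: int({3}) = {3}, so X∖{3} = {1, 2}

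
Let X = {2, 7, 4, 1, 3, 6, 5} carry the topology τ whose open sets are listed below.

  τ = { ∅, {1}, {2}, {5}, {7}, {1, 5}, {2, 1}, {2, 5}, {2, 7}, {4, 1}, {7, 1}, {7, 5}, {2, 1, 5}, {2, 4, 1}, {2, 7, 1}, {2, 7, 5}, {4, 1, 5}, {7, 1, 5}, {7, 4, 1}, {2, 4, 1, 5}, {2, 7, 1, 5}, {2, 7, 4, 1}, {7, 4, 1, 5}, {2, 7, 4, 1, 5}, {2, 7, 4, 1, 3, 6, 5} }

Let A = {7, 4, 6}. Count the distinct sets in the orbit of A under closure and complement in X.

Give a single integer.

8

complement {2, 1, 3, 5}; its interior {2, 1, 5}; cl(A) = X∖{2, 1, 5} = {7, 4, 3, 6}
With k = closure, c = complement:
  1. A     = {7, 4, 6}
  2. kA    = {7, 4, 3, 6}
  3. cA    = {2, 1, 3, 5}
  4. ckA   = {2, 1, 5}
  5. kcA   = {2, 4, 1, 3, 6, 5}
  6. ckcA  = {7}
  7. kckcA = {7, 3, 6}
  8. ckckcA = {2, 4, 1, 5}
k, c of each give nothing new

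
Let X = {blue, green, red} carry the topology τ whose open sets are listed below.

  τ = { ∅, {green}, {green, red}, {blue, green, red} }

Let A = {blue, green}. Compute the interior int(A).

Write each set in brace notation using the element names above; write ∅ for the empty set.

opens ⊆ A: ∅, {green}; union → int = {green}

{green}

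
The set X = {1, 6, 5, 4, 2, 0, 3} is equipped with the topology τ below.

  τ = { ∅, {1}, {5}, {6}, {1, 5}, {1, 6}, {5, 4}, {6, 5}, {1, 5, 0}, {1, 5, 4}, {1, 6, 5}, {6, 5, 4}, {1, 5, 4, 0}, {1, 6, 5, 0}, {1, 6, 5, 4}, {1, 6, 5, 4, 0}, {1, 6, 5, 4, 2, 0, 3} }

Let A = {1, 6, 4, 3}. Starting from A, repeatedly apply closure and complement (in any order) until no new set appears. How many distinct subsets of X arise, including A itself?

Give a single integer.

X∖A={5, 2, 0}, int(X∖A)={5}, hence cl(A)={1, 6, 4, 2, 0, 3}
Orbit (k=closure, c=complement):
  1. A     = {1, 6, 4, 3}
  2. kA    = {1, 6, 4, 2, 0, 3}
  3. cA    = {5, 2, 0}
  4. ckA   = {5}
  5. kcA   = {5, 4, 2, 0, 3}
  6. ckcA  = {1, 6}
  7. kckcA = {1, 6, 2, 0, 3}
  8. ckckcA = {5, 4}
(closed under both — stop)

8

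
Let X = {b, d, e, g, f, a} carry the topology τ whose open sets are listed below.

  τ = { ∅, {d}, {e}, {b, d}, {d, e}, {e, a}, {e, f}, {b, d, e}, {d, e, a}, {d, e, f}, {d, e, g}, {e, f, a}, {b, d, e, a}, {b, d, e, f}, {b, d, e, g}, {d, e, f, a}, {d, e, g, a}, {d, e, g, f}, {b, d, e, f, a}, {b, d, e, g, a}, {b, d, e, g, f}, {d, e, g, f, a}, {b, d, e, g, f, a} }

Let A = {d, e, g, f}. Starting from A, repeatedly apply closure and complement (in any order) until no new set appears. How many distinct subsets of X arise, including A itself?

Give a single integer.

4

X∖A={b, a}, int(X∖A)=∅, hence cl(A)={b, d, e, g, f, a}
Orbit (k=closure, c=complement):
  1. A     = {d, e, g, f}
  2. kA    = {b, d, e, g, f, a}
  3. cA    = {b, a}
  4. ckA   = ∅
(closed under both — stop)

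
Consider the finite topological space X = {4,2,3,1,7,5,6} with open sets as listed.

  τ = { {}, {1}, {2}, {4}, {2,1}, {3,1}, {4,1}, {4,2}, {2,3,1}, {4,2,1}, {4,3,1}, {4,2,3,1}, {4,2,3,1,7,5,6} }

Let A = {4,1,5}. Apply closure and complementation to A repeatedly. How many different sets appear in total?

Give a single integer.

X∖A={2,3,7,6}, int(X∖A)={2}, hence cl(A)={4,3,1,7,5,6}
Orbit (k=closure, c=complement):
  1. A     = {4,1,5}
  2. kA    = {4,3,1,7,5,6}
  3. cA    = {2,3,7,6}
  4. ckA   = {2}
  5. kcA   = {2,3,7,5,6}
  6. kckA  = {2,7,5,6}
  7. ckcA  = {4,1}
  8. ckckA = {4,3,1}
(closed under both — stop)

8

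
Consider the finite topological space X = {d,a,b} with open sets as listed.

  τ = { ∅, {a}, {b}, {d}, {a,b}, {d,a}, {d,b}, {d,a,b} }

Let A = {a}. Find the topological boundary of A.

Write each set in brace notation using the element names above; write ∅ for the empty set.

∅

U open, U⊆A: ∅, {a}. int(A) = ⋃ = {a}
X∖A={d,b}, int(X∖A)={d,b}, hence cl(A)={a}
∂A: remove int from cl → ∅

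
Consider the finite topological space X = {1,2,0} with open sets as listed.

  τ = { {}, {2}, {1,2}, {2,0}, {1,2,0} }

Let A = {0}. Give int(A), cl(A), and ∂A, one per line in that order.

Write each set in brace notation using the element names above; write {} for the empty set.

int(A) = {}
cl(A)  = {0}
∂A     = {0}

interior: largest open inside A is {} (from {})
cl via duality: int({1,2}) = {1,2}, so X∖{1,2} = {0}
cl∖int = {0}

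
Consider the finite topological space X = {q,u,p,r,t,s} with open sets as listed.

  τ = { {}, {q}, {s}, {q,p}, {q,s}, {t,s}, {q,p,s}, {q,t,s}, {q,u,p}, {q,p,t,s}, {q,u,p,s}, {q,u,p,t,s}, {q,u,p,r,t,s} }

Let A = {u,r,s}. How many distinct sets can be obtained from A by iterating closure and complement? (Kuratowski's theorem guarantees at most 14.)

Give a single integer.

X∖A={q,p,t}, int(X∖A)={q,p}, hence cl(A)={u,r,t,s}
Orbit (k=closure, c=complement):
  1. A     = {u,r,s}
  2. kA    = {u,r,t,s}
  3. cA    = {q,p,t}
  4. ckA   = {q,p}
  5. kcA   = {q,u,p,r,t}
  6. kckA  = {q,u,p,r}
  7. ckcA  = {s}
  8. ckckA = {t,s}
  9. kckcA = {r,t,s}
  10. ckckcA = {q,u,p}
(closed under both — stop)

10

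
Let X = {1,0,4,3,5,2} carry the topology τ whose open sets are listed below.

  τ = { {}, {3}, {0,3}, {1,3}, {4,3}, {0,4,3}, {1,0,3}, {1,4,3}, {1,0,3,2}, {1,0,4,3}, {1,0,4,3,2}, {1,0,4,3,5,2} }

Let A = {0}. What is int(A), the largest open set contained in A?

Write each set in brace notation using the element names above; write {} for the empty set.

{}

open subsets of A: {}; so int(A) = {}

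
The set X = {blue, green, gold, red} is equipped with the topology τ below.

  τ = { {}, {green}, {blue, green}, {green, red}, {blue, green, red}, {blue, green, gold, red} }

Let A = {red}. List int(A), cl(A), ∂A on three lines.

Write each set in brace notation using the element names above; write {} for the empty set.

interior: largest open inside A is {} (from {})
cl via duality: int({blue, green, gold}) = {blue, green}, so X∖{blue, green} = {gold, red}
cl∖int = {gold, red}

int(A) = {}
cl(A)  = {gold, red}
∂A     = {gold, red}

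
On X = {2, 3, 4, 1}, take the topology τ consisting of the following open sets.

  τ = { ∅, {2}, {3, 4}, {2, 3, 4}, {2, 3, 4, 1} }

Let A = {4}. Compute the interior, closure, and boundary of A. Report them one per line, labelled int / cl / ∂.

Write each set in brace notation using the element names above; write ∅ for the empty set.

int(A) = ∅
cl(A)  = {3, 4, 1}
∂A     = {3, 4, 1}

open subsets of A: ∅; so int(A) = ∅
closure: X∖int(X∖A) = X∖{2} = {3, 4, 1}
∂A = {3, 4, 1} minus ∅ = {3, 4, 1}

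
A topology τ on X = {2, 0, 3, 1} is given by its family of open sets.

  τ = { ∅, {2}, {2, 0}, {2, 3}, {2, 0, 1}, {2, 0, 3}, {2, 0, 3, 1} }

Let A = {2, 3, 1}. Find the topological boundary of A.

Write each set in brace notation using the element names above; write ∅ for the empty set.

{0, 1}

U open, U⊆A: ∅, {2}, {2, 3}. int(A) = ⋃ = {2, 3}
X∖A={0}, int(X∖A)=∅, hence cl(A)={2, 0, 3, 1}
∂A: remove int from cl → {0, 1}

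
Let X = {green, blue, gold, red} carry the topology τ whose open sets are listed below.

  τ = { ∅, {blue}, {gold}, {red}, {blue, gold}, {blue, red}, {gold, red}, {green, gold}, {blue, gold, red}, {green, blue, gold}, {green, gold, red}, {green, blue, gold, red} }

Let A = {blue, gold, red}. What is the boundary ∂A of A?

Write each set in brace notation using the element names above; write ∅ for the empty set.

interior: largest open inside A is {blue, gold, red} (from ∅, {red}, {gold}, {blue}, {blue, gold}, {gold, red}, {blue, red}, {blue, gold, red})
cl via duality: int({green}) = ∅, so X∖∅ = {green, blue, gold, red}
cl∖int = {green}

{green}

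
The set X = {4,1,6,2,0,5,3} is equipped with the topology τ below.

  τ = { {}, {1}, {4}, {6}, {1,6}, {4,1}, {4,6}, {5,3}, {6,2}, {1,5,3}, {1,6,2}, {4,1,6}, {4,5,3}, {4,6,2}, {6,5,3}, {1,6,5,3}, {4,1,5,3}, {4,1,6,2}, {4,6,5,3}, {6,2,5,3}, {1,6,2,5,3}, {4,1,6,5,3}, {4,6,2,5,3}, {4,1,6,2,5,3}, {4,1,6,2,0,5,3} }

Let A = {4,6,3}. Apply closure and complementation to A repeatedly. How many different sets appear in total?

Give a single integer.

12

closure: X∖int(X∖A) = X∖{1} = {4,6,2,0,5,3}
Let k=closure and c=complement:
  1. A     = {4,6,3}
  2. kA    = {4,6,2,0,5,3}
  3. cA    = {1,2,0,5}
  4. ckA   = {1}
  5. kcA   = {1,2,0,5,3}
  6. kckA  = {1,0}
  7. ckcA  = {4,6}
  8. ckckA = {4,6,2,5,3}
  9. kckcA = {4,6,2,0}
  10. ckckcA = {1,5,3}
  11. kckckcA = {1,0,5,3}
  12. ckckckcA = {4,6,2}
— saturated at 12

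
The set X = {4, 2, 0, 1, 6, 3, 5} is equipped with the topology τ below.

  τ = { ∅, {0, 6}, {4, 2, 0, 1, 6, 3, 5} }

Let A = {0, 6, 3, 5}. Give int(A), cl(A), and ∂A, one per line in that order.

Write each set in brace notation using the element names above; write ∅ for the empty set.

int(A) = {0, 6}
cl(A)  = {4, 2, 0, 1, 6, 3, 5}
∂A     = {4, 2, 1, 3, 5}

U open, U⊆A: ∅, {0, 6}. int(A) = ⋃ = {0, 6}
X∖A={4, 2, 1}, int(X∖A)=∅, hence cl(A)={4, 2, 0, 1, 6, 3, 5}
∂A: remove int from cl → {4, 2, 1, 3, 5}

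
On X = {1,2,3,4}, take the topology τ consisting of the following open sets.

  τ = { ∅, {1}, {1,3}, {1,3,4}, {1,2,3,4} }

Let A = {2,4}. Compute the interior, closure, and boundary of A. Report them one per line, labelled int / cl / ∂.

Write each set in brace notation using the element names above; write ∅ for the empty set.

opens ⊆ A: ∅; union → int = ∅
complement {1,3}; its interior {1,3}; cl(A) = X∖{1,3} = {2,4}
boundary = {2,4} ∖ ∅ = {2,4}

int(A) = ∅
cl(A)  = {2,4}
∂A     = {2,4}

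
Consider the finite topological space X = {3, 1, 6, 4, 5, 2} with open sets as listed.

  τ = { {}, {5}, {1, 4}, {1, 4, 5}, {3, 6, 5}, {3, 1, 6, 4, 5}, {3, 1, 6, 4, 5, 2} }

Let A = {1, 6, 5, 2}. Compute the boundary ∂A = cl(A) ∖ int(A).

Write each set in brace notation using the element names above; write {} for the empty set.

{3, 1, 6, 4, 2}

open subsets of A: {}, {5}; so int(A) = {5}
closure: X∖int(X∖A) = X∖{} = {3, 1, 6, 4, 5, 2}
∂A = {3, 1, 6, 4, 5, 2} minus {5} = {3, 1, 6, 4, 2}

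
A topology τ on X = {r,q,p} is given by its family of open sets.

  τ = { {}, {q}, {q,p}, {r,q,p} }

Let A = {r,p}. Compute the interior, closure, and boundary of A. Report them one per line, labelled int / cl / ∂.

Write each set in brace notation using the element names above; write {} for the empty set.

int(A) = {}
cl(A)  = {r,p}
∂A     = {r,p}

opens ⊆ A: {}; union → int = {}
complement {q}; its interior {q}; cl(A) = X∖{q} = {r,p}
boundary = {r,p} ∖ {} = {r,p}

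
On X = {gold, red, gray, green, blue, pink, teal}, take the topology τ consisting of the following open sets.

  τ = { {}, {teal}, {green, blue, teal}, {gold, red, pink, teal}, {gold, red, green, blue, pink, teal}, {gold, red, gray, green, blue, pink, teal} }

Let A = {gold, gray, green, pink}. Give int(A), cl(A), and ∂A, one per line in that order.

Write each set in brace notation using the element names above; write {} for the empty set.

int(A) = {}
cl(A)  = {gold, red, gray, green, blue, pink}
∂A     = {gold, red, gray, green, blue, pink}

open subsets of A: {}; so int(A) = {}
closure: X∖int(X∖A) = X∖{teal} = {gold, red, gray, green, blue, pink}
∂A = {gold, red, gray, green, blue, pink} minus {} = {gold, red, gray, green, blue, pink}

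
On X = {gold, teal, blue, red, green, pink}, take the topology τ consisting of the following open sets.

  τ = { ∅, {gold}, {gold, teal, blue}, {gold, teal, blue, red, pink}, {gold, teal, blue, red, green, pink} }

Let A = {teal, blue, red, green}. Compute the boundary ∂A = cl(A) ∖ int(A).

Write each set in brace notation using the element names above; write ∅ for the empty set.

{teal, blue, red, green, pink}

U open, U⊆A: ∅. int(A) = ⋃ = ∅
X∖A={gold, pink}, int(X∖A)={gold}, hence cl(A)={teal, blue, red, green, pink}
∂A: remove int from cl → {teal, blue, red, green, pink}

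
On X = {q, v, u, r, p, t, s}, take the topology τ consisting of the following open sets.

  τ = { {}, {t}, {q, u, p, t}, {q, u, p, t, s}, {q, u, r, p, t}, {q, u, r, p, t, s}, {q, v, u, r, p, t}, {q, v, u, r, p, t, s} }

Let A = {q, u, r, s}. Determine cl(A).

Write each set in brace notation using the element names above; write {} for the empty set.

X∖A={v, p, t}, int(X∖A)={t}, hence cl(A)={q, v, u, r, p, s}

{q, v, u, r, p, s}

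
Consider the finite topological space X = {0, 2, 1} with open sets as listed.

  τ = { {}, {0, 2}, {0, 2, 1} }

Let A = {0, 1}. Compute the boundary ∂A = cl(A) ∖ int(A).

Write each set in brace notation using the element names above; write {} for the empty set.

{0, 2, 1}

open subsets of A: {}; so int(A) = {}
closure: X∖int(X∖A) = X∖{} = {0, 2, 1}
∂A = {0, 2, 1} minus {} = {0, 2, 1}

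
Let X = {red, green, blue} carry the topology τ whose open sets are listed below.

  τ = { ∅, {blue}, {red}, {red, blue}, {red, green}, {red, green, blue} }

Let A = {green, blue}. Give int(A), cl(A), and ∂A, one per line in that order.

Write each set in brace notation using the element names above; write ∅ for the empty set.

int(A) = {blue}
cl(A)  = {green, blue}
∂A     = {green}

open subsets of A: ∅, {blue}; so int(A) = {blue}
closure: X∖int(X∖A) = X∖{red} = {green, blue}
∂A = {green, blue} minus {blue} = {green}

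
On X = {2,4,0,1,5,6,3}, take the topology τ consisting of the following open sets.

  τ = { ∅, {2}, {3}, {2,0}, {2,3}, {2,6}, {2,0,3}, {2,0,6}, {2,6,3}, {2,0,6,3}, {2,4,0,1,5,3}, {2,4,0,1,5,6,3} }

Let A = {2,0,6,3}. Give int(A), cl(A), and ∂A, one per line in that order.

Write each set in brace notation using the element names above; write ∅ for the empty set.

open subsets of A: ∅, {2}, {3}, {2,0}, {2,3}, {2,6}, {2,0,3}, {2,0,6}, {2,6,3}, {2,0,6,3}; so int(A) = {2,0,6,3}
closure: X∖int(X∖A) = X∖∅ = {2,4,0,1,5,6,3}
∂A = {2,4,0,1,5,6,3} minus {2,0,6,3} = {4,1,5}

int(A) = {2,0,6,3}
cl(A)  = {2,4,0,1,5,6,3}
∂A     = {4,1,5}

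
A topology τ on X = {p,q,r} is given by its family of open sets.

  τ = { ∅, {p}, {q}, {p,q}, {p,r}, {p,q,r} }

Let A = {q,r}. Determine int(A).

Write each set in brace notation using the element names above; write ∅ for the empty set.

interior: largest open inside A is {q} (from ∅, {q})

{q}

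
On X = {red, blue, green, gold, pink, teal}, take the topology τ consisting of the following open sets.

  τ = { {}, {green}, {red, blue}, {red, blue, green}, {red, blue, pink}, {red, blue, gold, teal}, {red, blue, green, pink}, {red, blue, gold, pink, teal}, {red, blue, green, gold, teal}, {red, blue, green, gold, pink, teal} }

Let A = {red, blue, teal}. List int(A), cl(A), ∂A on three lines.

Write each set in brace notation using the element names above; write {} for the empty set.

U open, U⊆A: {}, {red, blue}. int(A) = ⋃ = {red, blue}
X∖A={green, gold, pink}, int(X∖A)={green}, hence cl(A)={red, blue, gold, pink, teal}
∂A: remove int from cl → {gold, pink, teal}

int(A) = {red, blue}
cl(A)  = {red, blue, gold, pink, teal}
∂A     = {gold, pink, teal}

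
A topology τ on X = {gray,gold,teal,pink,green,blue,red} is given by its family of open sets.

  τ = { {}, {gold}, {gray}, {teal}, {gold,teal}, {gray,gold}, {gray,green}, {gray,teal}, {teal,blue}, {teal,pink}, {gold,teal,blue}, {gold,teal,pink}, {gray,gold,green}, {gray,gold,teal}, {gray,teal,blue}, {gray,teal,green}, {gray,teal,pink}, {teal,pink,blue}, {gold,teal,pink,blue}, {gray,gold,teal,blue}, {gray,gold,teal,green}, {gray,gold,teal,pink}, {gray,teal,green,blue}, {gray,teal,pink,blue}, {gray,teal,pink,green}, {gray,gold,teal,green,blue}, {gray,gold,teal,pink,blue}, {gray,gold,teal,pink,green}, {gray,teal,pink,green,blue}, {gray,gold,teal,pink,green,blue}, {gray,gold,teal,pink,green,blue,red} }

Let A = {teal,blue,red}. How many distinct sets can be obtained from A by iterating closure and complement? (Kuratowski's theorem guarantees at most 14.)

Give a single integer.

X∖A={gray,gold,pink,green}, int(X∖A)={gray,gold,green}, hence cl(A)={teal,pink,blue,red}
Orbit (k=closure, c=complement):
  1. A     = {teal,blue,red}
  2. kA    = {teal,pink,blue,red}
  3. cA    = {gray,gold,pink,green}
  4. ckA   = {gray,gold,green}
  5. kcA   = {gray,gold,pink,green,red}
  6. kckA  = {gray,gold,green,red}
  7. ckcA  = {teal,blue}
  8. ckckA = {teal,pink,blue}
(closed under both — stop)

8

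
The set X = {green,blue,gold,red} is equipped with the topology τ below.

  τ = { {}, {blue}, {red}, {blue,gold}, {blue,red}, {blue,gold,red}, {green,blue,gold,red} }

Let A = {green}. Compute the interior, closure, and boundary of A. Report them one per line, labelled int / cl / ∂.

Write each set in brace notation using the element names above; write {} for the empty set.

int(A) = {}
cl(A)  = {green}
∂A     = {green}

open subsets of A: {}; so int(A) = {}
closure: X∖int(X∖A) = X∖{blue,gold,red} = {green}
∂A = {green} minus {} = {green}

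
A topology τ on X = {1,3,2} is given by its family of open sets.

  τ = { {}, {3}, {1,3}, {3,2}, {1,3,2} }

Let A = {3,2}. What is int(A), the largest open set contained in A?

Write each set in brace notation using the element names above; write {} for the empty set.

{3,2}

open subsets of A: {}, {3}, {3,2}; so int(A) = {3,2}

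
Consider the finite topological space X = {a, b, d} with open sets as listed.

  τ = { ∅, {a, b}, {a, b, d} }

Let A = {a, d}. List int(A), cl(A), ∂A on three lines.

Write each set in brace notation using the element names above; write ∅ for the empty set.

int(A) = ∅
cl(A)  = {a, b, d}
∂A     = {a, b, d}

interior: largest open inside A is ∅ (from ∅)
cl via duality: int({b}) = ∅, so X∖∅ = {a, b, d}
cl∖int = {a, b, d}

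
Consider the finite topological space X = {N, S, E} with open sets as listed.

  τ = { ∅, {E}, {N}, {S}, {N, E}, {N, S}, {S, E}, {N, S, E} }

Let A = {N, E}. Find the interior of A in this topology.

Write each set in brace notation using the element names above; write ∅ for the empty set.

{N, E}

U open, U⊆A: ∅, {N}, {E}, {N, E}. int(A) = ⋃ = {N, E}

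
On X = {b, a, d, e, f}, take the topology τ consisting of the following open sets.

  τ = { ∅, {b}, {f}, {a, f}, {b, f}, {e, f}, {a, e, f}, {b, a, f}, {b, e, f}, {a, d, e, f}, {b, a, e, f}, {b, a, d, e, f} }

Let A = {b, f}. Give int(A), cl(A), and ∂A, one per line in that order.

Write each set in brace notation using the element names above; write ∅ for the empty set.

opens ⊆ A: ∅, {f}, {b}, {b, f}; union → int = {b, f}
complement {a, d, e}; its interior ∅; cl(A) = X∖∅ = {b, a, d, e, f}
boundary = {b, a, d, e, f} ∖ {b, f} = {a, d, e}

int(A) = {b, f}
cl(A)  = {b, a, d, e, f}
∂A     = {a, d, e}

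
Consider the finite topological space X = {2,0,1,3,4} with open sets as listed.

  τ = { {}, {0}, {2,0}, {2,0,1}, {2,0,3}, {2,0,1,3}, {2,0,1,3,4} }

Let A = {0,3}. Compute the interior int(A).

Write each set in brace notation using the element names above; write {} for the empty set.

open subsets of A: {}, {0}; so int(A) = {0}

{0}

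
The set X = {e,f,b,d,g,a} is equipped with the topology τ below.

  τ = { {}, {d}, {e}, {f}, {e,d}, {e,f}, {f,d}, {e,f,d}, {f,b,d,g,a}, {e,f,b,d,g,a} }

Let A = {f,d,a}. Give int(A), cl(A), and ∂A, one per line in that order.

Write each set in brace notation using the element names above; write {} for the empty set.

interior: largest open inside A is {f,d} (from {}, {f}, {d}, {f,d})
cl via duality: int({e,b,g}) = {e}, so X∖{e} = {f,b,d,g,a}
cl∖int = {b,g,a}

int(A) = {f,d}
cl(A)  = {f,b,d,g,a}
∂A     = {b,g,a}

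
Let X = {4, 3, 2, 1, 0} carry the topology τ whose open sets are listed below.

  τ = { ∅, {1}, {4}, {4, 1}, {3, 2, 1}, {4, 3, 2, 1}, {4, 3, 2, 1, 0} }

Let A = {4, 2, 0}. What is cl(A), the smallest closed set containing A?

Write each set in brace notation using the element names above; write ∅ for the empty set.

cl via duality: int({3, 1}) = {1}, so X∖{1} = {4, 3, 2, 0}

{4, 3, 2, 0}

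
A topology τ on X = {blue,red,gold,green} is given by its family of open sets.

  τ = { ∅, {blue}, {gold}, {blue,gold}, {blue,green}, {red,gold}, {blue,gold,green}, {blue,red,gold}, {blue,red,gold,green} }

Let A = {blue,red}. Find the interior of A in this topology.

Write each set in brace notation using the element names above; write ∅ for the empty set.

U open, U⊆A: ∅, {blue}. int(A) = ⋃ = {blue}

{blue}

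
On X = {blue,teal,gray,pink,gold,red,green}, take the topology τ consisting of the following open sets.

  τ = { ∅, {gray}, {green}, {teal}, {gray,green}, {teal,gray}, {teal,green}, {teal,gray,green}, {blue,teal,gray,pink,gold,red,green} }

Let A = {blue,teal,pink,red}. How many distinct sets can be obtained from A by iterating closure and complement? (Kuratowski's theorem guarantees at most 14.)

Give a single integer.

complement {gray,gold,green}; its interior {gray,green}; cl(A) = X∖{gray,green} = {blue,teal,pink,gold,red}
With k = closure, c = complement:
  1. A     = {blue,teal,pink,red}
  2. kA    = {blue,teal,pink,gold,red}
  3. cA    = {gray,gold,green}
  4. ckA   = {gray,green}
  5. kcA   = {blue,gray,pink,gold,red,green}
  6. ckcA  = {teal}
k, c of each give nothing new

6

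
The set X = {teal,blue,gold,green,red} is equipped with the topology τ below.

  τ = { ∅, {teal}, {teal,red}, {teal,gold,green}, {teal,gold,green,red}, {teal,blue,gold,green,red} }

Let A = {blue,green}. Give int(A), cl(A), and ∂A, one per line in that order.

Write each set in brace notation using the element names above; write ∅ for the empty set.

int(A) = ∅
cl(A)  = {blue,gold,green}
∂A     = {blue,gold,green}

opens ⊆ A: ∅; union → int = ∅
complement {teal,gold,red}; its interior {teal,red}; cl(A) = X∖{teal,red} = {blue,gold,green}
boundary = {blue,gold,green} ∖ ∅ = {blue,gold,green}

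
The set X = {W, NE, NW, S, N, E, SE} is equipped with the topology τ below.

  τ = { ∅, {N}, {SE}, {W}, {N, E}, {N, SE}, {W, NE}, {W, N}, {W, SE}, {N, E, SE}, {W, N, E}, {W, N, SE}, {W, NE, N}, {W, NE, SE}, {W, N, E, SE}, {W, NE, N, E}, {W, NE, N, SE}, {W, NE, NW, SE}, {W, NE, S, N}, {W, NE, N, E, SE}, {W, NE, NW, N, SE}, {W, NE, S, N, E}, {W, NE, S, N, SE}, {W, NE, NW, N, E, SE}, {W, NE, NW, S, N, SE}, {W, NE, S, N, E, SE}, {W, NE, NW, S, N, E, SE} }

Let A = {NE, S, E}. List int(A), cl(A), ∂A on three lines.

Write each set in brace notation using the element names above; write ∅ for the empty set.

int(A) = ∅
cl(A)  = {NE, NW, S, E}
∂A     = {NE, NW, S, E}

U open, U⊆A: ∅. int(A) = ⋃ = ∅
X∖A={W, NW, N, SE}, int(X∖A)={W, N, SE}, hence cl(A)={NE, NW, S, E}
∂A: remove int from cl → {NE, NW, S, E}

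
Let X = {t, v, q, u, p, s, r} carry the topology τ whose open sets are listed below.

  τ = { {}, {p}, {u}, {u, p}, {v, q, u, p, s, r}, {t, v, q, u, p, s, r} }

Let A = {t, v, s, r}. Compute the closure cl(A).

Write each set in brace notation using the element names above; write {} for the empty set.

complement {q, u, p}; its interior {u, p}; cl(A) = X∖{u, p} = {t, v, q, s, r}

{t, v, q, s, r}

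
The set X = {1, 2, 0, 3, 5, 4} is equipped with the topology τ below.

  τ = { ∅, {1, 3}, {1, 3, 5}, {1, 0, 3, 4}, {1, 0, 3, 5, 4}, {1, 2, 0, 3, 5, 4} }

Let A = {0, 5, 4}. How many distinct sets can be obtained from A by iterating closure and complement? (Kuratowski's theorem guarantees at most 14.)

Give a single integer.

closure: X∖int(X∖A) = X∖{1, 3} = {2, 0, 5, 4}
Let k=closure and c=complement:
  1. A     = {0, 5, 4}
  2. kA    = {2, 0, 5, 4}
  3. cA    = {1, 2, 3}
  4. ckA   = {1, 3}
  5. kcA   = {1, 2, 0, 3, 5, 4}
  6. ckcA  = ∅
— saturated at 6

6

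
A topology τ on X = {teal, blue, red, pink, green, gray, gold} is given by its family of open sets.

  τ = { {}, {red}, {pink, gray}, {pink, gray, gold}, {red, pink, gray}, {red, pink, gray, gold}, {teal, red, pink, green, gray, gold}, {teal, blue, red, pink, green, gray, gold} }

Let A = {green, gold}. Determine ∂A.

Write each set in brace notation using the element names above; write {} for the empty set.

{teal, blue, green, gold}

open subsets of A: {}; so int(A) = {}
closure: X∖int(X∖A) = X∖{red, pink, gray} = {teal, blue, green, gold}
∂A = {teal, blue, green, gold} minus {} = {teal, blue, green, gold}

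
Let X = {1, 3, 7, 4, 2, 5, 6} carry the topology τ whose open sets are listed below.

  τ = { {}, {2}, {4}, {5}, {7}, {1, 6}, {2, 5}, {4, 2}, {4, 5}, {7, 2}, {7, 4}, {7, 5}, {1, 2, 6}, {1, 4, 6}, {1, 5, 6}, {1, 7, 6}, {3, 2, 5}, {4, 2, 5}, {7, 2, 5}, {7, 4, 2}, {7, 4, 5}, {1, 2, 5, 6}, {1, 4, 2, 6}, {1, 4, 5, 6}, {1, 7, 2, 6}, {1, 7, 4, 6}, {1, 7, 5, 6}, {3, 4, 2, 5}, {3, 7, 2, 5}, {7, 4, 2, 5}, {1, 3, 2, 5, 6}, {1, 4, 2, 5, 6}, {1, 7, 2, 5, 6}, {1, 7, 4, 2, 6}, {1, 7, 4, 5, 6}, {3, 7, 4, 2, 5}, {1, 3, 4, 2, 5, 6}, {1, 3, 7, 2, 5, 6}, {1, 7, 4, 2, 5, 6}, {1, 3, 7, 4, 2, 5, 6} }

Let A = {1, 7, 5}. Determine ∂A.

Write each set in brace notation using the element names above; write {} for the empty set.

{1, 3, 6}

open subsets of A: {}, {7}, {5}, {7, 5}; so int(A) = {7, 5}
closure: X∖int(X∖A) = X∖{4, 2} = {1, 3, 7, 5, 6}
∂A = {1, 3, 7, 5, 6} minus {7, 5} = {1, 3, 6}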